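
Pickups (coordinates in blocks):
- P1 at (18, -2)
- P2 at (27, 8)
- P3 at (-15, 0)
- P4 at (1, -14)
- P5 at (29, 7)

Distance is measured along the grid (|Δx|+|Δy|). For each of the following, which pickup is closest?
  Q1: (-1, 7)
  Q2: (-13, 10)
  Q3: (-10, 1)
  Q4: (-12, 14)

Q1 at (-1, 7):
  P1: 28 blocks
  P2: 29 blocks
  P3: 21 blocks
  P4: 23 blocks
  P5: 30 blocks
  → nearest: P3 (21 blocks)
Q2 at (-13, 10):
  P1: 43 blocks
  P2: 42 blocks
  P3: 12 blocks
  P4: 38 blocks
  P5: 45 blocks
  → nearest: P3 (12 blocks)
Q3 at (-10, 1):
  P1: 31 blocks
  P2: 44 blocks
  P3: 6 blocks
  P4: 26 blocks
  P5: 45 blocks
  → nearest: P3 (6 blocks)
Q4 at (-12, 14):
  P1: 46 blocks
  P2: 45 blocks
  P3: 17 blocks
  P4: 41 blocks
  P5: 48 blocks
  → nearest: P3 (17 blocks)

Q1→P3; Q2→P3; Q3→P3; Q4→P3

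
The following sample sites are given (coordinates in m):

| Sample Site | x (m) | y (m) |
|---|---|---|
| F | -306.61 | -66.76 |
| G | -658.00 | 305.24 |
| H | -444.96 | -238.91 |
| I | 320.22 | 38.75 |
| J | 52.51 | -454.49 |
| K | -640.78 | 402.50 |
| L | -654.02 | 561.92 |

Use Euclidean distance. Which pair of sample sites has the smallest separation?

Pairwise distances:
F–G: 511.72 m
F–H: 220.85 m
F–I: 635.65 m
F–J: 528.49 m
F–K: 576.09 m
F–L: 718.28 m
G–H: 584.37 m
G–I: 1013.87 m
G–J: 1040.20 m
G–K: 98.77 m
G–L: 256.71 m
H–I: 814.00 m
H–J: 542.17 m
H–K: 670.64 m
H–L: 827.67 m
I–J: 561.21 m
I–K: 1027.54 m
I–L: 1105.83 m
J–K: 1102.31 m
J–L: 1237.85 m
K–L: 159.97 m
Closest pair: G–K at 98.77 m.

G and K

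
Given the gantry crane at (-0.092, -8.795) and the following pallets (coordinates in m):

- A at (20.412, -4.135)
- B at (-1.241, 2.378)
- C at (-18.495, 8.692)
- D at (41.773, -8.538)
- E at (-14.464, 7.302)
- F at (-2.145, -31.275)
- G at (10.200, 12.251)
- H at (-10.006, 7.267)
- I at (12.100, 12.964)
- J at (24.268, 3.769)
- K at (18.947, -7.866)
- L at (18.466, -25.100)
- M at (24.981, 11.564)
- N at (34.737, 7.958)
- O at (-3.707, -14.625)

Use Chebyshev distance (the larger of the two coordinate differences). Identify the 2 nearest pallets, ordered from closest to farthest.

Distances from (-0.092, -8.795):
A: max(|20.504|, |4.660|) = 20.504 m
B: max(|-1.149|, |11.173|) = 11.173 m
C: max(|-18.403|, |17.487|) = 18.403 m
D: max(|41.865|, |0.257|) = 41.865 m
E: max(|-14.372|, |16.097|) = 16.097 m
F: max(|-2.053|, |-22.480|) = 22.480 m
G: max(|10.292|, |21.046|) = 21.046 m
H: max(|-9.914|, |16.062|) = 16.062 m
I: max(|12.192|, |21.759|) = 21.759 m
J: max(|24.360|, |12.564|) = 24.360 m
K: max(|19.039|, |0.929|) = 19.039 m
L: max(|18.558|, |-16.305|) = 18.558 m
M: max(|25.073|, |20.359|) = 25.073 m
N: max(|34.829|, |16.753|) = 34.829 m
O: max(|-3.615|, |-5.830|) = 5.830 m
Sorted: O (5.830 m) < B (11.173 m) < H (16.062 m) < E (16.097 m) < …

O, B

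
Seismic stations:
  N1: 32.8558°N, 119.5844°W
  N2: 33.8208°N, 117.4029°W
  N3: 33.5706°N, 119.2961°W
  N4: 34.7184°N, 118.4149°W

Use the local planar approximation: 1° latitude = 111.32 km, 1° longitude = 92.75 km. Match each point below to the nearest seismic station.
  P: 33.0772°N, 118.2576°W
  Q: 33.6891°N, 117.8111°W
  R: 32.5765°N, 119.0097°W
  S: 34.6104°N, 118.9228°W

P→N3; Q→N2; R→N1; S→N4

P at 33.0772°N, 118.2576°W:
  N1: 125.5045 km
  N2: 114.6141 km
  N3: 110.8806 km
  N4: 183.2800 km
  → nearest: N3 (110.8806 km)
Q at 33.6891°N, 117.8111°W:
  N1: 188.8293 km
  N2: 40.6000 km
  N3: 138.3640 km
  N4: 127.5352 km
  → nearest: N2 (40.6000 km)
R at 32.5765°N, 119.0097°W:
  N1: 61.7086 km
  N2: 203.4618 km
  N3: 113.8067 km
  N4: 244.7353 km
  → nearest: N1 (61.7086 km)
S at 34.6104°N, 118.9228°W:
  N1: 204.7344 km
  N2: 166.1290 km
  N3: 120.8180 km
  N4: 48.6177 km
  → nearest: N4 (48.6177 km)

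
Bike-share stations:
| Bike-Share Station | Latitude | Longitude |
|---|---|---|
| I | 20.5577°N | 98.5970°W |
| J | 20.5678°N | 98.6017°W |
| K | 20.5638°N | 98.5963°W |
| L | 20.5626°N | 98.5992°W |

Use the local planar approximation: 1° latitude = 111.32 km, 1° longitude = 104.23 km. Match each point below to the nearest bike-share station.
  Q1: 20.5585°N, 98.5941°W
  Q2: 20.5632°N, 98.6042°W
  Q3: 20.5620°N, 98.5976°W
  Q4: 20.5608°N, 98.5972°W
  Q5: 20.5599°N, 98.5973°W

Q1 at 20.5585°N, 98.5941°W:
  I: √((-0.0008·111.32)² + (-0.0029·104.23)²) = √(0.007931 + 0.091365) = 0.3151 km
  J: √((0.0093·111.32)² + (-0.0076·104.23)²) = √(1.071796 + 0.627498) = 1.3036 km
  K: √((0.0053·111.32)² + (-0.0022·104.23)²) = √(0.348095 + 0.052581) = 0.6330 km
  L: √((0.0041·111.32)² + (-0.0051·104.23)²) = √(0.208312 + 0.282570) = 0.7006 km
  → nearest: I (0.3151 km)
Q2 at 20.5632°N, 98.6042°W:
  I: √((-0.0055·111.32)² + (0.0072·104.23)²) = √(0.374862 + 0.563184) = 0.9685 km
  J: √((0.0046·111.32)² + (0.0025·104.23)²) = √(0.262218 + 0.067899) = 0.5746 km
  K: √((0.0006·111.32)² + (0.0079·104.23)²) = √(0.004461 + 0.678016) = 0.8261 km
  L: √((-0.0006·111.32)² + (0.0050·104.23)²) = √(0.004461 + 0.271597) = 0.5254 km
  → nearest: L (0.5254 km)
Q3 at 20.5620°N, 98.5976°W:
  I: √((-0.0043·111.32)² + (0.0006·104.23)²) = √(0.229131 + 0.003911) = 0.4827 km
  J: √((0.0058·111.32)² + (-0.0041·104.23)²) = √(0.416872 + 0.182622) = 0.7743 km
  K: √((0.0018·111.32)² + (0.0013·104.23)²) = √(0.040151 + 0.018360) = 0.2419 km
  L: √((0.0006·111.32)² + (-0.0016·104.23)²) = √(0.004461 + 0.027812) = 0.1796 km
  → nearest: L (0.1796 km)
Q4 at 20.5608°N, 98.5972°W:
  I: √((-0.0031·111.32)² + (0.0002·104.23)²) = √(0.119088 + 0.000435) = 0.3457 km
  J: √((0.0070·111.32)² + (-0.0045·104.23)²) = √(0.607215 + 0.219994) = 0.9095 km
  K: √((0.0030·111.32)² + (0.0009·104.23)²) = √(0.111529 + 0.008800) = 0.3469 km
  L: √((0.0018·111.32)² + (-0.0020·104.23)²) = √(0.040151 + 0.043456) = 0.2891 km
  → nearest: L (0.2891 km)
Q5 at 20.5599°N, 98.5973°W:
  I: √((-0.0022·111.32)² + (0.0003·104.23)²) = √(0.059978 + 0.000978) = 0.2469 km
  J: √((0.0079·111.32)² + (-0.0044·104.23)²) = √(0.773394 + 0.210325) = 0.9918 km
  K: √((0.0039·111.32)² + (0.0010·104.23)²) = √(0.188484 + 0.010864) = 0.4465 km
  L: √((0.0027·111.32)² + (-0.0019·104.23)²) = √(0.090339 + 0.039219) = 0.3599 km
  → nearest: I (0.2469 km)

Q1→I; Q2→L; Q3→L; Q4→L; Q5→I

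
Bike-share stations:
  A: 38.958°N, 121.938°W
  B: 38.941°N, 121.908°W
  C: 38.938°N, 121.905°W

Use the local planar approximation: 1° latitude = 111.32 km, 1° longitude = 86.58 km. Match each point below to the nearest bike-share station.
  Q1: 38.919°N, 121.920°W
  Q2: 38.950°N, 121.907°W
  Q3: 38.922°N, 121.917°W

Q1→C; Q2→B; Q3→C

Q1 at 38.919°N, 121.920°W:
  A: √((0.039·111.32)² + (-0.018·86.58)²) = √(18.84845 + 2.42874) = 4.613 km
  B: √((0.022·111.32)² + (0.012·86.58)²) = √(5.99780 + 1.07944) = 2.660 km
  C: √((0.019·111.32)² + (0.015·86.58)²) = √(4.47356 + 1.68662) = 2.482 km
  → nearest: C (2.482 km)
Q2 at 38.950°N, 121.907°W:
  A: √((0.008·111.32)² + (-0.031·86.58)²) = √(0.79310 + 7.20375) = 2.828 km
  B: √((-0.009·111.32)² + (-0.001·86.58)²) = √(1.00376 + 0.00750) = 1.006 km
  C: √((-0.012·111.32)² + (0.002·86.58)²) = √(1.78447 + 0.02998) = 1.347 km
  → nearest: B (1.006 km)
Q3 at 38.922°N, 121.917°W:
  A: √((0.036·111.32)² + (-0.021·86.58)²) = √(16.06022 + 3.30578) = 4.401 km
  B: √((0.019·111.32)² + (0.009·86.58)²) = √(4.47356 + 0.60718) = 2.254 km
  C: √((0.016·111.32)² + (0.012·86.58)²) = √(3.17239 + 1.07944) = 2.062 km
  → nearest: C (2.062 km)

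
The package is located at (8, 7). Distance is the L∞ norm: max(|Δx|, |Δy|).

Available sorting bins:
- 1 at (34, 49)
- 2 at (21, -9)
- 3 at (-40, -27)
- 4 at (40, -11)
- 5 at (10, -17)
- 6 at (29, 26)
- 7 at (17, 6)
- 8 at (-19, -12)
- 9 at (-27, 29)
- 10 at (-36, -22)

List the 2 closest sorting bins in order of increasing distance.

Distances from (8, 7):
1: 42
2: 16
3: 48
4: 32
5: 24
6: 21
7: 9
8: 27
9: 35
10: 44
Sorted: 7 (9) < 2 (16) < 6 (21) < 5 (24) < …

7, 2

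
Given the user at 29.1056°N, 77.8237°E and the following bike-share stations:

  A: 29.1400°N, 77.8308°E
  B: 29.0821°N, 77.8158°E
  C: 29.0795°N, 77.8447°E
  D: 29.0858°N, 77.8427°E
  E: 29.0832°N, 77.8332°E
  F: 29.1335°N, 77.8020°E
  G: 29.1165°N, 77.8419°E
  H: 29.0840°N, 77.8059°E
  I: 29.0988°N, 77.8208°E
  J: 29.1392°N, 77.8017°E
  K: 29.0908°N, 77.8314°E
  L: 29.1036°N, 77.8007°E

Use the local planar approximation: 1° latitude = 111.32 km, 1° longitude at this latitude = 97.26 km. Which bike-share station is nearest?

Distances from 29.1056°N, 77.8237°E:
A: 3.8912 km
B: 2.7265 km
C: 3.5515 km
D: 2.8763 km
E: 2.6592 km
F: 3.7551 km
G: 2.1461 km
H: 2.9629 km
I: 0.8078 km
J: 4.3091 km
K: 1.8098 km
L: 2.2480 km
Minimum: I at 0.8078 km.

I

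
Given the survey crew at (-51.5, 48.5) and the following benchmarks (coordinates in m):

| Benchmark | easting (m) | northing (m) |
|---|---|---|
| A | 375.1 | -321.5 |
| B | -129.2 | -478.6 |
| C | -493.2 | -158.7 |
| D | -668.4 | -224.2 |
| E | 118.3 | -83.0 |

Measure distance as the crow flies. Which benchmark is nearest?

Distances from (-51.5, 48.5):
A: 564.7 m
B: 532.8 m
C: 487.9 m
D: 674.5 m
E: 214.8 m
Minimum: E at 214.8 m.

E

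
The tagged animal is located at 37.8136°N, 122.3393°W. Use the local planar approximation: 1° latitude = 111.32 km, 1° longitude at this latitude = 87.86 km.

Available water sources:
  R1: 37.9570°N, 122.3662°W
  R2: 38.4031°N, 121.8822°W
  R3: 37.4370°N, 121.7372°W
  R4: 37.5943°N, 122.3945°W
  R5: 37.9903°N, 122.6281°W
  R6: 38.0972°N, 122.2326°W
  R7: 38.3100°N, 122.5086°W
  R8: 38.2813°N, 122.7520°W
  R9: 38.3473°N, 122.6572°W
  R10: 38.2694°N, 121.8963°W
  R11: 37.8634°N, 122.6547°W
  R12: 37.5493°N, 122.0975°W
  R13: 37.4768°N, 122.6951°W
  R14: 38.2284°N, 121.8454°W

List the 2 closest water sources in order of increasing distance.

R1, R4

Distances from 37.8136°N, 122.3393°W:
R1: √((0.1434·111.32)² + (-0.0269·87.86)²) = √(254.826564 + 5.585820) = 16.1373 km
R2: √((0.5895·111.32)² + (0.4571·87.86)²) = √(4306.396503 + 1612.890339) = 76.9369 km
R3: √((-0.3766·111.32)² + (0.6021·87.86)²) = √(1757.547320 + 2798.463535) = 67.4982 km
R4: √((-0.2193·111.32)² + (-0.0552·87.86)²) = √(595.968984 + 23.521258) = 24.8896 km
R5: √((0.1767·111.32)² + (-0.2888·87.86)²) = √(386.918499 + 643.838252) = 32.1054 km
R6: √((0.2836·111.32)² + (0.1067·87.86)²) = √(996.687125 + 87.884288) = 32.9328 km
R7: √((0.4964·111.32)² + (-0.1693·87.86)²) = √(3053.584490 + 221.256641) = 57.2262 km
R8: √((0.4677·111.32)² + (-0.4127·87.86)²) = √(2710.697999 + 1314.774691) = 63.4466 km
R9: √((0.5337·111.32)² + (-0.3179·87.86)²) = √(3529.724431 + 780.123667) = 65.6494 km
R10: √((0.4558·111.32)² + (0.4430·87.86)²) = √(2574.512691 + 1514.920527) = 63.9487 km
R11: √((0.0498·111.32)² + (-0.3154·87.86)²) = √(30.733009 + 767.901960) = 28.2601 km
R12: √((-0.2643·111.32)² + (0.2418·87.86)²) = √(865.646787 + 451.330820) = 36.2902 km
R13: √((-0.3368·111.32)² + (-0.3558·87.86)²) = √(1405.693255 + 977.224362) = 48.8151 km
R14: √((0.4148·111.32)² + (0.4939·87.86)²) = √(2132.180125 + 1883.043923) = 63.3658 km
Sorted: R1 (16.1373 km) < R4 (24.8896 km) < R11 (28.2601 km) < R5 (32.1054 km) < …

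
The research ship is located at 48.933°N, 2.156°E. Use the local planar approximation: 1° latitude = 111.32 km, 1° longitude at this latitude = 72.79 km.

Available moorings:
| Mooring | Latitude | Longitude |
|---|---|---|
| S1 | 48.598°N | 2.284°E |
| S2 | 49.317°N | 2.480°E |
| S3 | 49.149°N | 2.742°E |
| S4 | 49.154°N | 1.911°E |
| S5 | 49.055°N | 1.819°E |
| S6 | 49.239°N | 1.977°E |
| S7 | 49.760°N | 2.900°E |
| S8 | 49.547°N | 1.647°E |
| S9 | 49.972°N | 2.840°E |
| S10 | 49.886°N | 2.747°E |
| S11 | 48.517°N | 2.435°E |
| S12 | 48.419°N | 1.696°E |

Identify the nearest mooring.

S5

Distances from 48.933°N, 2.156°E:
S1: 38.438 km
S2: 48.821 km
S3: 48.965 km
S4: 30.386 km
S5: 28.039 km
S6: 36.471 km
S7: 106.809 km
S8: 77.746 km
S9: 125.922 km
S10: 114.478 km
S11: 50.566 km
S12: 66.295 km
Minimum: S5 at 28.039 km.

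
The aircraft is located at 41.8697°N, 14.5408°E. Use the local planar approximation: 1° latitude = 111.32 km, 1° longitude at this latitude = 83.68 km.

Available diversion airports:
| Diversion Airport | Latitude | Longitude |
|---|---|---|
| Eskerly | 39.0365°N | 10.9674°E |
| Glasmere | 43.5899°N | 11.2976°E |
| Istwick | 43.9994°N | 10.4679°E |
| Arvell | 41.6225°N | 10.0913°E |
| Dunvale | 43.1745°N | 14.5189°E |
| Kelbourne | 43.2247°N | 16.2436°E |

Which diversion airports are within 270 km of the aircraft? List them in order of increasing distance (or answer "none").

Distances from 41.8697°N, 14.5408°E:
Eskerly: √((-2.8332·111.32)² + (-3.5734·83.68)²) = √(99472.002646 + 89414.223465) = 434.6104 km
Glasmere: √((1.7202·111.32)² + (-3.2432·83.68)²) = √(36669.440366 + 73653.061854) = 332.1483 km
Istwick: √((2.1297·111.32)² + (-4.0729·83.68)²) = √(56206.074812 + 116158.457806) = 415.1681 km
Arvell: √((-0.2472·111.32)² + (-4.4495·83.68)²) = √(757.257055 + 138632.726703) = 373.3497 km
Dunvale: √((1.3048·111.32)² + (-0.0219·83.68)²) = √(21097.660108 + 3.358393) = 145.2619 km
Kelbourne: √((1.3550·111.32)² + (1.7028·83.68)²) = √(22752.283250 + 20303.486734) = 207.4988 km
Threshold 270 km: Dunvale (145.2619 km), Kelbourne (207.4988 km) are within range.

Dunvale, Kelbourne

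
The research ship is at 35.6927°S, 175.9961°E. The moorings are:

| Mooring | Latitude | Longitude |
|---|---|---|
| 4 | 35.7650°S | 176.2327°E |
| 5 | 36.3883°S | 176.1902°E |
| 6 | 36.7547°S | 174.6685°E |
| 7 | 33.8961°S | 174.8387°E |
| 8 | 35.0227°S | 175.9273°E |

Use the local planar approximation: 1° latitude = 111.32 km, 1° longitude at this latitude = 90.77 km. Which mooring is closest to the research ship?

4

Distances from 35.6927°S, 175.9961°E:
4: √((-0.0723·111.32)² + (0.2366·90.77)²) = √(64.777322 + 461.226393) = 22.9348 km
5: √((-0.6956·111.32)² + (0.1941·90.77)²) = √(5996.054091 + 310.410027) = 79.4132 km
6: √((-1.0620·111.32)² + (-1.3276·90.77)²) = √(13976.403453 + 14521.756771) = 168.8140 km
7: √((1.7966·111.32)² + (-1.1574·90.77)²) = √(39999.004806 + 11037.014852) = 225.9115 km
8: √((0.6700·111.32)² + (-0.0688·90.77)²) = √(5562.832723 + 38.999725) = 74.8454 km
Minimum: 4 at 22.9348 km.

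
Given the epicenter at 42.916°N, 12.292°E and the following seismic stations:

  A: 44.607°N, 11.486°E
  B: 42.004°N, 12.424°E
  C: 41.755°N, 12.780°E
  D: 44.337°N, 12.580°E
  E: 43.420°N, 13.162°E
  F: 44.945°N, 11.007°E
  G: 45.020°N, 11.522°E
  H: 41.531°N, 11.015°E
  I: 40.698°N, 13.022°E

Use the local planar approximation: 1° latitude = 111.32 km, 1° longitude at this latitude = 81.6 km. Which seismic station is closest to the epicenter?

Distances from 42.916°N, 12.292°E:
A: 199.401 km
B: 102.094 km
C: 135.238 km
D: 159.922 km
E: 90.486 km
F: 249.021 km
G: 242.499 km
H: 186.089 km
I: 253.992 km
Minimum: E at 90.486 km.

E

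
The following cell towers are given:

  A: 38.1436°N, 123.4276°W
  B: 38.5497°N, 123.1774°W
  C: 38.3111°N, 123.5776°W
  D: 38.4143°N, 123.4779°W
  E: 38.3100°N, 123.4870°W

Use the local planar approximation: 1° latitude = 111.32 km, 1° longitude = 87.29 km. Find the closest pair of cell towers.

Pairwise distances:
A–B: √((0.4061·111.32)² + (0.2502·87.29)²) = √(2043.677551 + 476.983765) = 50.2062 km
A–C: √((0.1675·111.32)² + (-0.1500·87.29)²) = √(347.677045 + 171.439742) = 22.7841 km
A–D: √((0.2707·111.32)² + (-0.0503·87.29)²) = √(908.077483 + 19.278132) = 30.4525 km
A–E: √((0.1664·111.32)² + (-0.0594·87.29)²) = √(343.125535 + 26.884495) = 19.2356 km
B–C: √((-0.2386·111.32)² + (-0.4002·87.29)²) = √(705.484171 + 1220.346488) = 43.8843 km
B–D: √((-0.1354·111.32)² + (-0.3005·87.29)²) = √(227.187129 + 688.046737) = 30.2528 km
B–E: √((-0.2397·111.32)² + (-0.3096·87.29)²) = √(712.004049 + 730.349760) = 37.9783 km
C–D: √((0.1032·111.32)² + (0.0997·87.29)²) = √(131.979291 + 75.738954) = 14.4124 km
C–E: √((-0.0011·111.32)² + (0.0906·87.29)²) = √(0.014994 + 62.543961) = 7.9094 km
D–E: √((-0.1043·111.32)² + (-0.0091·87.29)²) = √(134.807797 + 0.630974) = 11.6378 km
Closest pair: C–E at 7.9094 km.

C and E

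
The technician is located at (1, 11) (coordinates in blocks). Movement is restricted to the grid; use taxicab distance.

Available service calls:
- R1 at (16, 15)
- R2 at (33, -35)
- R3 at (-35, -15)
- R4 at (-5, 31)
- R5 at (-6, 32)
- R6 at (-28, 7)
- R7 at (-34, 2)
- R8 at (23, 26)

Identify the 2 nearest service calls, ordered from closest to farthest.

Distances from (1, 11):
R1: 19 blocks
R2: 78 blocks
R3: 62 blocks
R4: 26 blocks
R5: 28 blocks
R6: 33 blocks
R7: 44 blocks
R8: 37 blocks
Sorted: R1 (19 blocks) < R4 (26 blocks) < R5 (28 blocks) < R6 (33 blocks) < …

R1, R4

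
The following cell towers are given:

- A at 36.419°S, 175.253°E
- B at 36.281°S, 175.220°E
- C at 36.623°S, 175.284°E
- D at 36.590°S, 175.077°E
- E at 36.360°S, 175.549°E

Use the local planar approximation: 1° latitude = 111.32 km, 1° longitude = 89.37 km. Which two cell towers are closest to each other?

Pairwise distances:
A–B: 15.643 km
A–C: 22.878 km
A–D: 24.693 km
A–E: 27.257 km
B–C: 38.499 km
B–D: 36.695 km
B–E: 30.690 km
C–D: 18.861 km
C–E: 37.657 km
D–E: 49.345 km
Closest pair: A–B at 15.643 km.

A and B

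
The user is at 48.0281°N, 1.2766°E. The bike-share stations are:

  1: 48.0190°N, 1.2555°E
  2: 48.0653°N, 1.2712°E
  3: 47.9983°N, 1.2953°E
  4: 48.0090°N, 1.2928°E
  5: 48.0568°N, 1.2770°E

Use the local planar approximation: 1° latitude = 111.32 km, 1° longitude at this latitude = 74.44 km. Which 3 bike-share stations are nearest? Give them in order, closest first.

1, 4, 5

Distances from 48.0281°N, 1.2766°E:
1: 1.8690 km
2: 4.1606 km
3: 3.5976 km
4: 2.4444 km
5: 3.1950 km
Sorted: 1 (1.8690 km) < 4 (2.4444 km) < 5 (3.1950 km) < 3 (3.5976 km) < 2 (4.1606 km)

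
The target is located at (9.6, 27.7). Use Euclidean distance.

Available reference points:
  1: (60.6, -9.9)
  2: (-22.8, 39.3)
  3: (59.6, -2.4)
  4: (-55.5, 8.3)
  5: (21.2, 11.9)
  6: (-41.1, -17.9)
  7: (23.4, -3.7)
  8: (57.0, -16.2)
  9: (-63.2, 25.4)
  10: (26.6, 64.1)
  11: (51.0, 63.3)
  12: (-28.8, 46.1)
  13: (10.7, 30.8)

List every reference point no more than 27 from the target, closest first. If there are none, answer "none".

Distances from (9.6, 27.7):
1: √((51.0)² + (-37.6)²) = √(2601.000 + 1413.760) = 63.4
2: √((-32.4)² + (11.6)²) = √(1049.760 + 134.560) = 34.4
3: √((50.0)² + (-30.1)²) = √(2500.000 + 906.010) = 58.4
4: √((-65.1)² + (-19.4)²) = √(4238.010 + 376.360) = 67.9
5: √((11.6)² + (-15.8)²) = √(134.560 + 249.640) = 19.6
6: √((-50.7)² + (-45.6)²) = √(2570.490 + 2079.360) = 68.2
7: √((13.8)² + (-31.4)²) = √(190.440 + 985.960) = 34.3
8: √((47.4)² + (-43.9)²) = √(2246.760 + 1927.210) = 64.6
9: √((-72.8)² + (-2.3)²) = √(5299.840 + 5.290) = 72.8
10: √((17.0)² + (36.4)²) = √(289.000 + 1324.960) = 40.2
11: √((41.4)² + (35.6)²) = √(1713.960 + 1267.360) = 54.6
12: √((-38.4)² + (18.4)²) = √(1474.560 + 338.560) = 42.6
13: √((1.1)² + (3.1)²) = √(1.210 + 9.610) = 3.3
Threshold 27: 13 (3.3), 5 (19.6) are within range.

13, 5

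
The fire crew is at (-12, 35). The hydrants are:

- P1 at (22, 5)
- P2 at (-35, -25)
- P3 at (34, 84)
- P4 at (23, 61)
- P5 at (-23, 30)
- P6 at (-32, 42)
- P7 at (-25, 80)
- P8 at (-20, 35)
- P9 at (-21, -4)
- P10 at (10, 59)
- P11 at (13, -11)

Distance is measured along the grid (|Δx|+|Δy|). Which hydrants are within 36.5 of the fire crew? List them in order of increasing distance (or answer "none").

Distances from (-12, 35):
P1: |34| + |-30| = 34 + 30 = 64
P2: |-23| + |-60| = 23 + 60 = 83
P3: |46| + |49| = 46 + 49 = 95
P4: |35| + |26| = 35 + 26 = 61
P5: |-11| + |-5| = 11 + 5 = 16
P6: |-20| + |7| = 20 + 7 = 27
P7: |-13| + |45| = 13 + 45 = 58
P8: |-8| + |0| = 8 + 0 = 8
P9: |-9| + |-39| = 9 + 39 = 48
P10: |22| + |24| = 22 + 24 = 46
P11: |25| + |-46| = 25 + 46 = 71
Threshold 36.5: P8 (8), P5 (16), P6 (27) are within range.

P8, P5, P6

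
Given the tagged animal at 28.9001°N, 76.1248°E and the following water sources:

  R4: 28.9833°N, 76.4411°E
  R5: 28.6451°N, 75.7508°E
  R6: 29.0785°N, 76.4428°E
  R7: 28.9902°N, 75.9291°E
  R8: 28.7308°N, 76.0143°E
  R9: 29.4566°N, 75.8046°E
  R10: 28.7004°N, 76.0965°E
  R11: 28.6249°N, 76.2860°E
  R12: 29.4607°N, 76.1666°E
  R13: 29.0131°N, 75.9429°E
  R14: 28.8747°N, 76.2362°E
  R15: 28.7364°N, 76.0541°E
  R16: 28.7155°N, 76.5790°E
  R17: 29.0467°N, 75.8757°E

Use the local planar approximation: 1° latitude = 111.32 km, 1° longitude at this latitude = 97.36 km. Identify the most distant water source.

Distances from 28.9001°N, 76.1248°E:
R4: √((0.0832·111.32)² + (0.3163·97.36)²) = √(85.781384 + 948.330054) = 32.1576 km
R5: √((-0.2550·111.32)² + (-0.3740·97.36)²) = √(805.799060 + 1325.880352) = 46.1701 km
R6: √((0.1784·111.32)² + (0.3180·97.36)²) = √(394.399264 + 958.551322) = 36.7825 km
R7: √((0.0901·111.32)² + (-0.1957·97.36)²) = √(100.599536 + 363.030222) = 21.5321 km
R8: √((-0.1693·111.32)² + (-0.1105·97.36)²) = √(355.189658 + 115.740589) = 21.7009 km
R9: √((0.5565·111.32)² + (-0.3202·97.36)²) = √(3837.750462 + 971.860174) = 69.3514 km
R10: √((-0.1997·111.32)² + (-0.0283·97.36)²) = √(494.199754 + 7.591612) = 22.4007 km
R11: √((-0.2752·111.32)² + (0.1612·97.36)²) = √(938.519400 + 246.315196) = 34.4214 km
R12: √((0.5606·111.32)² + (0.0418·97.36)²) = √(3894.507838 + 16.562035) = 62.5385 km
R13: √((0.1130·111.32)² + (-0.1819·97.36)²) = √(158.235266 + 313.636449) = 21.7226 km
R14: √((-0.0254·111.32)² + (0.1114·97.36)²) = √(7.994915 + 117.633634) = 11.2084 km
R15: √((-0.1637·111.32)² + (-0.0707·97.36)²) = √(332.080790 + 47.380535) = 19.4798 km
R16: √((-0.1846·111.32)² + (0.4542·97.36)²) = √(422.289019 + 1955.489058) = 48.7625 km
R17: √((0.1466·111.32)² + (-0.2491·97.36)²) = √(266.326472 + 588.177742) = 29.2319 km
Maximum: R9 at 69.3514 km.

R9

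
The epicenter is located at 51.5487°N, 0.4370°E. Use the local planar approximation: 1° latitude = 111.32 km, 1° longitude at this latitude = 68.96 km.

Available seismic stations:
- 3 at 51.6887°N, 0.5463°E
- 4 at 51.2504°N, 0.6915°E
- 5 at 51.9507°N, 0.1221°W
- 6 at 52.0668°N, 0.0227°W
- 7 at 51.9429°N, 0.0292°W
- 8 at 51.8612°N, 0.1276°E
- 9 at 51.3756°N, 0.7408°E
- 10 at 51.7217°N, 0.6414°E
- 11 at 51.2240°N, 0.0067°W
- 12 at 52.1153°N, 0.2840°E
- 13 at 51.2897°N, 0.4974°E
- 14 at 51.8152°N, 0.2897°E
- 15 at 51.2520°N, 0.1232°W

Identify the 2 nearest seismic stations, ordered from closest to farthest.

3, 10

Distances from 51.5487°N, 0.4370°E:
3: 17.3118 km
4: 37.5593 km
5: 59.0690 km
6: 65.8129 km
7: 54.3988 km
8: 40.8094 km
9: 28.4643 km
10: 23.8656 km
11: 47.3573 km
12: 63.9503 km
13: 29.1312 km
14: 31.3576 km
15: 50.8259 km
Sorted: 3 (17.3118 km) < 10 (23.8656 km) < 9 (28.4643 km) < 13 (29.1312 km) < …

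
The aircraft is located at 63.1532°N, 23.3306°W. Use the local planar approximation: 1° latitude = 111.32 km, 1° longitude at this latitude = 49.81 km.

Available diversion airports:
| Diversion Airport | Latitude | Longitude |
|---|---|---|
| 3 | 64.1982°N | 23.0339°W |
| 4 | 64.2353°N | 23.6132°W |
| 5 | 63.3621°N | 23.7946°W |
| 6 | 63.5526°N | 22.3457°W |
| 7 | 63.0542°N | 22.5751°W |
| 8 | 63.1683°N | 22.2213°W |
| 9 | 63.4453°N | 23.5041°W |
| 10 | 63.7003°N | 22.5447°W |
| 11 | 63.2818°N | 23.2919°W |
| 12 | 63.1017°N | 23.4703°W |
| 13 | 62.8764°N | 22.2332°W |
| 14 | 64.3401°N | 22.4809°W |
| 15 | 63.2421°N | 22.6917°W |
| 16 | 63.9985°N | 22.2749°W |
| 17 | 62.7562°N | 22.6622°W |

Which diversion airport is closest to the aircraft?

Distances from 63.1532°N, 23.3306°W:
3: √((1.0450·111.32)² + (0.2967·49.81)²) = √(13532.529304 + 218.407816) = 117.2644 km
4: √((1.0821·111.32)² + (-0.2826·49.81)²) = √(14510.460303 + 198.142391) = 121.2790 km
5: √((0.2089·111.32)² + (-0.4640·49.81)²) = √(540.783305 + 534.157148) = 32.7863 km
6: √((0.3994·111.32)² + (0.9849·49.81)²) = √(1976.799017 + 2406.674511) = 66.2078 km
7: √((-0.0990·111.32)² + (0.7555·49.81)²) = √(121.455388 + 1416.126405) = 39.2120 km
8: √((0.0151·111.32)² + (1.1093·49.81)²) = √(2.825532 + 3053.030264) = 55.2798 km
9: √((0.2921·111.32)² + (-0.1735·49.81)²) = √(1057.327455 + 74.684769) = 33.6454 km
10: √((0.5471·111.32)² + (0.7859·49.81)²) = √(3709.196360 + 1532.384184) = 72.3988 km
11: √((0.1286·111.32)² + (0.0387·49.81)²) = √(204.940755 + 3.715823) = 14.4449 km
12: √((-0.0515·111.32)² + (-0.1397·49.81)²) = √(32.867060 + 48.420124) = 9.0159 km
13: √((-0.2768·111.32)² + (1.0974·49.81)²) = √(949.464141 + 2987.878926) = 62.7483 km
14: √((1.1869·111.32)² + (0.8497·49.81)²) = √(17457.202715 + 1791.283477) = 138.7389 km
15: √((0.0889·111.32)² + (0.6389·49.81)²) = √(97.937704 + 1012.742090) = 33.3269 km
16: √((0.8453·111.32)² + (1.0557·49.81)²) = √(8854.583409 + 2765.120911) = 107.7947 km
17: √((-0.3970·111.32)² + (0.6684·49.81)²) = √(1953.113172 + 1108.424115) = 55.3312 km
Minimum: 12 at 9.0159 km.

12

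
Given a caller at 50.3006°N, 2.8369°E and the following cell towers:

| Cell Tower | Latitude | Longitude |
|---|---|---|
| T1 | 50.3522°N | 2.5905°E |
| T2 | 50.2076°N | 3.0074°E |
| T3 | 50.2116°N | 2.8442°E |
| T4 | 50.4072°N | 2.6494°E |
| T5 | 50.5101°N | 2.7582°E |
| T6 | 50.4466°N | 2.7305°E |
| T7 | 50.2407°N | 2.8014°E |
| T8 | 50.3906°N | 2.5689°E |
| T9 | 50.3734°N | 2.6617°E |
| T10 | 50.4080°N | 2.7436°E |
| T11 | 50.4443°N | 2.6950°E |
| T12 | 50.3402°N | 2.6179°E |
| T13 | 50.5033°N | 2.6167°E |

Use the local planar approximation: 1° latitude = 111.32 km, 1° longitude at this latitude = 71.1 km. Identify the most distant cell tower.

Distances from 50.3006°N, 2.8369°E:
T1: √((0.0516·111.32)² + (-0.2464·71.1)²) = √(32.994823 + 306.916763) = 18.4367 km
T2: √((-0.0930·111.32)² + (0.1705·71.1)²) = √(107.179640 + 146.956219) = 15.9416 km
T3: √((-0.0890·111.32)² + (0.0073·71.1)²) = √(98.158160 + 0.269392) = 9.9211 km
T4: √((0.1066·111.32)² + (-0.1875·71.1)²) = √(140.818854 + 177.722227) = 17.8477 km
T5: √((0.2095·111.32)² + (-0.0787·71.1)²) = √(543.894228 + 31.310404) = 23.9834 km
T6: √((0.1460·111.32)² + (-0.1064·71.1)²) = √(264.150907 + 57.229830) = 17.9271 km
T7: √((-0.0599·111.32)² + (-0.0355·71.1)²) = √(44.463131 + 6.370828) = 7.1298 km
T8: √((0.0900·111.32)² + (-0.2680·71.1)²) = √(100.376353 + 363.085403) = 21.5282 km
T9: √((0.0728·111.32)² + (-0.1752·71.1)²) = √(65.676372 + 155.169873) = 14.8609 km
T10: √((0.1074·111.32)² + (-0.0933·71.1)²) = √(142.940388 + 44.005047) = 13.6728 km
T11: √((0.1437·111.32)² + (-0.1419·71.1)²) = √(255.893899 + 101.789737) = 18.9125 km
T12: √((0.0396·111.32)² + (-0.2190·71.1)²) = √(19.432862 + 242.452927) = 16.1829 km
T13: √((0.2027·111.32)² + (-0.2202·71.1)²) = √(509.159549 + 245.117225) = 27.4641 km
Maximum: T13 at 27.4641 km.

T13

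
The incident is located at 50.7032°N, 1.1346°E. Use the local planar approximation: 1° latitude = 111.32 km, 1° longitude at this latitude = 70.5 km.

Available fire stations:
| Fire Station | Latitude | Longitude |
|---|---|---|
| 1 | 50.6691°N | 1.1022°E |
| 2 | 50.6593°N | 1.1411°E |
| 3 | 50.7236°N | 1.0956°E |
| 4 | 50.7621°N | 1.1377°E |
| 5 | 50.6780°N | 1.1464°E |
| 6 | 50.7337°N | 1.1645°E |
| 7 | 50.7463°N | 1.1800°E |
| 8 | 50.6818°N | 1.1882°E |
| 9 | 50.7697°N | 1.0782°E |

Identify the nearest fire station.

Distances from 50.7032°N, 1.1346°E:
1: 4.4303 km
2: 4.9084 km
3: 3.5661 km
4: 6.5604 km
5: 2.9260 km
6: 3.9964 km
7: 5.7675 km
8: 4.4670 km
9: 8.4031 km
Minimum: 5 at 2.9260 km.

5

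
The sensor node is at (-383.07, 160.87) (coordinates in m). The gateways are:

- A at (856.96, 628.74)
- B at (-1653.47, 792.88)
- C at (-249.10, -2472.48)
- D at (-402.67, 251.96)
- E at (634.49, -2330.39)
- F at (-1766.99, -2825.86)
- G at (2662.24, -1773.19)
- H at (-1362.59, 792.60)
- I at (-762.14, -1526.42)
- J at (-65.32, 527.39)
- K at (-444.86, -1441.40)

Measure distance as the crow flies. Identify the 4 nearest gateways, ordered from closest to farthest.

Distances from (-383.07, 160.87):
A: √((1240.03)² + (467.87)²) = √(1537674.4009 + 218902.3369) = 1325.36 m
B: √((-1270.40)² + (632.01)²) = √(1613916.1600 + 399436.6401) = 1418.93 m
C: √((133.97)² + (-2633.35)²) = √(17947.9609 + 6934532.2225) = 2636.76 m
D: √((-19.60)² + (91.09)²) = √(384.1600 + 8297.3881) = 93.17 m
E: √((1017.56)² + (-2491.26)²) = √(1035428.3536 + 6206376.3876) = 2691.06 m
F: √((-1383.92)² + (-2986.73)²) = √(1915234.5664 + 8920556.0929) = 3291.78 m
G: √((3045.31)² + (-1934.06)²) = √(9273912.9961 + 3740588.0836) = 3607.56 m
H: √((-979.52)² + (631.73)²) = √(959459.4304 + 399082.7929) = 1165.57 m
I: √((-379.07)² + (-1687.29)²) = √(143694.0649 + 2846947.5441) = 1729.35 m
J: √((317.75)² + (366.52)²) = √(100965.0625 + 134336.9104) = 485.08 m
K: √((-61.79)² + (-1602.27)²) = √(3818.0041 + 2567269.1529) = 1603.46 m
Sorted: D (93.17 m) < J (485.08 m) < H (1165.57 m) < A (1325.36 m) < B (1418.93 m) < K (1603.46 m) < …

D, J, H, A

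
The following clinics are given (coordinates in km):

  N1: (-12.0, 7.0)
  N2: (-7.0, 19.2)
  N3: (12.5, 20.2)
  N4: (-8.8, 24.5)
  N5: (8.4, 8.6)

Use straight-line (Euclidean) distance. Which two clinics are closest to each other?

N2 and N4

Pairwise distances:
N1–N2: √((5.0)² + (12.2)²) = √(25.000 + 148.840) = 13.2 km
N1–N3: √((24.5)² + (13.2)²) = √(600.250 + 174.240) = 27.8 km
N1–N4: √((3.2)² + (17.5)²) = √(10.240 + 306.250) = 17.8 km
N1–N5: √((20.4)² + (1.6)²) = √(416.160 + 2.560) = 20.5 km
N2–N3: √((19.5)² + (1.0)²) = √(380.250 + 1.000) = 19.5 km
N2–N4: √((-1.8)² + (5.3)²) = √(3.240 + 28.090) = 5.6 km
N2–N5: √((15.4)² + (-10.6)²) = √(237.160 + 112.360) = 18.7 km
N3–N4: √((-21.3)² + (4.3)²) = √(453.690 + 18.490) = 21.7 km
N3–N5: √((-4.1)² + (-11.6)²) = √(16.810 + 134.560) = 12.3 km
N4–N5: √((17.2)² + (-15.9)²) = √(295.840 + 252.810) = 23.4 km
Closest pair: N2–N4 at 5.6 km.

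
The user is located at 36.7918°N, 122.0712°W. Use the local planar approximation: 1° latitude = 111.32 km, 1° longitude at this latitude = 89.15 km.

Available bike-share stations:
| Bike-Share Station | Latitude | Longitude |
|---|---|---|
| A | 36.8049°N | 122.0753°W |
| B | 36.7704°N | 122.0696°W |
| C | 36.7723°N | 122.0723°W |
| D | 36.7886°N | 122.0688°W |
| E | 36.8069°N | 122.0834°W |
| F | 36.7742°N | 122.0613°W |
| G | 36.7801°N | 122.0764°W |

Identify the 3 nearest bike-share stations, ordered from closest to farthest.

Distances from 36.7918°N, 122.0712°W:
A: 1.5034 km
B: 2.3865 km
C: 2.1730 km
D: 0.4155 km
E: 2.0021 km
F: 2.1488 km
G: 1.3825 km
Sorted: D (0.4155 km) < G (1.3825 km) < A (1.5034 km) < E (2.0021 km) < F (2.1488 km) < …

D, G, A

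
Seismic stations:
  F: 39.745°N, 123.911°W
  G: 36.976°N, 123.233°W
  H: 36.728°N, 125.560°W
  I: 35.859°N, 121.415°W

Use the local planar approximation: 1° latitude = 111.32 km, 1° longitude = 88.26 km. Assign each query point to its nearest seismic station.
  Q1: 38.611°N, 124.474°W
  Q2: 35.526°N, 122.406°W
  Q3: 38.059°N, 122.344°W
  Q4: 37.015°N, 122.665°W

Q1 at 38.611°N, 124.474°W:
  F: 135.665 km
  G: 212.424 km
  H: 230.491 km
  I: 408.344 km
  → nearest: F (135.665 km)
Q2 at 35.526°N, 122.406°W:
  F: 488.082 km
  G: 177.150 km
  H: 308.861 km
  I: 94.997 km
  → nearest: I (94.997 km)
Q3 at 38.059°N, 122.344°W:
  F: 233.139 km
  G: 143.844 km
  H: 320.189 km
  I: 258.265 km
  → nearest: G (143.844 km)
Q4 at 37.015°N, 122.665°W:
  F: 323.189 km
  G: 50.319 km
  H: 257.502 km
  I: 169.504 km
  → nearest: G (50.319 km)

Q1→F; Q2→I; Q3→G; Q4→G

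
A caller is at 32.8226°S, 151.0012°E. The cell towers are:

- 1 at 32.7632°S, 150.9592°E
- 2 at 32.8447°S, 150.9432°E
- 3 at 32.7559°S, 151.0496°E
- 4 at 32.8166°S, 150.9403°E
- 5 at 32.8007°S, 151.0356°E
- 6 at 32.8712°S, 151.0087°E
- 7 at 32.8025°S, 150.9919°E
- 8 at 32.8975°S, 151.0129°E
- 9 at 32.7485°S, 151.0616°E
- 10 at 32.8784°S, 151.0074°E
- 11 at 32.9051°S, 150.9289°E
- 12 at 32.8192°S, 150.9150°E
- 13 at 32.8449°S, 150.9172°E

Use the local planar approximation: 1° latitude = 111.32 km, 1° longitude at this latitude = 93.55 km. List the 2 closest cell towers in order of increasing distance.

7, 5

Distances from 32.8226°S, 151.0012°E:
1: √((0.0594·111.32)² + (-0.0420·93.55)²) = √(43.723940 + 15.437827) = 7.6917 km
2: √((-0.0221·111.32)² + (-0.0580·93.55)²) = √(6.052446 + 29.440391) = 5.9576 km
3: √((0.0667·111.32)² + (0.0484·93.55)²) = √(55.131278 + 20.501154) = 8.6967 km
4: √((0.0060·111.32)² + (-0.0609·93.55)²) = √(0.446117 + 32.458031) = 5.7362 km
5: √((0.0219·111.32)² + (0.0344·93.55)²) = √(5.943395 + 10.356296) = 4.0373 km
6: √((-0.0486·111.32)² + (0.0075·93.55)²) = √(29.269745 + 0.492278) = 5.4555 km
7: √((0.0201·111.32)² + (-0.0093·93.55)²) = √(5.006549 + 0.756926) = 2.4007 km
8: √((-0.0749·111.32)² + (0.0117·93.55)²) = √(69.520043 + 1.198007) = 8.4094 km
9: √((0.0741·111.32)² + (0.0604·93.55)²) = √(68.042899 + 31.927246) = 9.9985 km
10: √((-0.0558·111.32)² + (0.0062·93.55)²) = √(38.584670 + 0.336412) = 6.2387 km
11: √((-0.0825·111.32)² + (-0.0723·93.55)²) = √(84.344019 + 45.747164) = 11.4058 km
12: √((0.0034·111.32)² + (-0.0862·93.55)²) = √(0.143253 + 65.028257) = 8.0729 km
13: √((-0.0223·111.32)² + (-0.0840·93.55)²) = √(6.162488 + 61.751307) = 8.2410 km
Sorted: 7 (2.4007 km) < 5 (4.0373 km) < 6 (5.4555 km) < 4 (5.7362 km) < …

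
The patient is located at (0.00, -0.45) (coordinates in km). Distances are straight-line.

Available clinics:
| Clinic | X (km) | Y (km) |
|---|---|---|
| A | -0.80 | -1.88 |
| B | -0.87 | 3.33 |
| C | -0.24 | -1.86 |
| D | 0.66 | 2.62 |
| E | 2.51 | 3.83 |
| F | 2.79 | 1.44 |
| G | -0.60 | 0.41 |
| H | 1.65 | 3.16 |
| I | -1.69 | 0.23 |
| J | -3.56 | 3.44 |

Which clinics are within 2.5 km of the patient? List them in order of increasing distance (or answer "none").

Distances from (0.00, -0.45):
A: 1.64 km
B: 3.88 km
C: 1.43 km
D: 3.14 km
E: 4.96 km
F: 3.37 km
G: 1.05 km
H: 3.97 km
I: 1.82 km
J: 5.27 km
Threshold 2.5 km: G (1.05 km), C (1.43 km), A (1.64 km), I (1.82 km) are within range.

G, C, A, I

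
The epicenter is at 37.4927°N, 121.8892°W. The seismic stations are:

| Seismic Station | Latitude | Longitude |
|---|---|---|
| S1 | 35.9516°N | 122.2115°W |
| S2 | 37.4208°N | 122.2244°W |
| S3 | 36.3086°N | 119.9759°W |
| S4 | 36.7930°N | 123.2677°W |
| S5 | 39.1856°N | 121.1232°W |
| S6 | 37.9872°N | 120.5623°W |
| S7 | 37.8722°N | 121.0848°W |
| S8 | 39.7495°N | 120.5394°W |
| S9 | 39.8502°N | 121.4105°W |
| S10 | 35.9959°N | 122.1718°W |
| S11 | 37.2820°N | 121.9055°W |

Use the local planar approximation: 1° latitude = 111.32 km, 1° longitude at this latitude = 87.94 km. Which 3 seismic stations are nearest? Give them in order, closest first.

Distances from 37.4927°N, 121.8892°W:
S1: √((-1.5411·111.32)² + (-0.3223·87.94)²) = √(29431.204489 + 803.329164) = 173.8808 km
S2: √((-0.0719·111.32)² + (-0.3352·87.94)²) = √(64.062543 + 868.922299) = 30.5448 km
S3: √((-1.1841·111.32)² + (1.9133·87.94)²) = √(17374.933760 + 28309.947604) = 213.7402 km
S4: √((-0.6997·111.32)² + (-1.3785·87.94)²) = √(6066.946191 + 14695.570936) = 144.0920 km
S5: √((1.6929·111.32)² + (0.7660·87.94)²) = √(35514.769906 + 4537.644433) = 200.1310 km
S6: √((0.4945·111.32)² + (1.3269·87.94)²) = √(3030.253679 + 13615.992727) = 129.0203 km
S7: √((0.3795·111.32)² + (0.8044·87.94)²) = √(1784.719446 + 5003.997066) = 82.3937 km
S8: √((2.2568·111.32)² + (1.3498·87.94)²) = √(63114.993470 + 14090.025211) = 277.8579 km
S9: √((2.3575·111.32)² + (0.4787·87.94)²) = √(68873.126482 + 1772.147137) = 265.7918 km
S10: √((-1.4968·111.32)² + (-0.2826·87.94)²) = √(27763.482728 + 617.614150) = 168.4669 km
S11: √((-0.2107·111.32)² + (-0.0163·87.94)²) = √(550.142842 + 2.054699) = 23.4989 km
Sorted: S11 (23.4989 km) < S2 (30.5448 km) < S7 (82.3937 km) < S6 (129.0203 km) < S4 (144.0920 km) < …

S11, S2, S7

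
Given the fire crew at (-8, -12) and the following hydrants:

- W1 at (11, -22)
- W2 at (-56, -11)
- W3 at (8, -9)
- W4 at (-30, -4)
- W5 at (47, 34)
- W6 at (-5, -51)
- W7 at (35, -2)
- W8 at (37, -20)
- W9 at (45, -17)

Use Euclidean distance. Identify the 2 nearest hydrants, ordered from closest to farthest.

W3, W1

Distances from (-8, -12):
W1: √((19)² + (-10)²) = √(361.000 + 100.000) = 21.5
W2: √((-48)² + (1)²) = √(2304.000 + 1.000) = 48.0
W3: √((16)² + (3)²) = √(256.000 + 9.000) = 16.3
W4: √((-22)² + (8)²) = √(484.000 + 64.000) = 23.4
W5: √((55)² + (46)²) = √(3025.000 + 2116.000) = 71.7
W6: √((3)² + (-39)²) = √(9.000 + 1521.000) = 39.1
W7: √((43)² + (10)²) = √(1849.000 + 100.000) = 44.1
W8: √((45)² + (-8)²) = √(2025.000 + 64.000) = 45.7
W9: √((53)² + (-5)²) = √(2809.000 + 25.000) = 53.2
Sorted: W3 (16.3) < W1 (21.5) < W4 (23.4) < W6 (39.1) < …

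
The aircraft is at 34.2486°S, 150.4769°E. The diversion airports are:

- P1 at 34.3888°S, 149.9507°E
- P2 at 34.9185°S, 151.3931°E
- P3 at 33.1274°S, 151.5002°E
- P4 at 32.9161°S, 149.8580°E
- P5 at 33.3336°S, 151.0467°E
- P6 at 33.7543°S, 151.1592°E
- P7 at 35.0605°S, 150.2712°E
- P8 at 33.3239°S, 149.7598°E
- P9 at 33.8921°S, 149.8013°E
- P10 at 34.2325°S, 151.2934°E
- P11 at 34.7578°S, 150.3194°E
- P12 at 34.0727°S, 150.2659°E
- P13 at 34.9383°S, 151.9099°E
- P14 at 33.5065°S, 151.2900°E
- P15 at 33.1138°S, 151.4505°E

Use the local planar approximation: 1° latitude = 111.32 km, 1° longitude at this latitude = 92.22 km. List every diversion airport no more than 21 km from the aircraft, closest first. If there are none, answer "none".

Distances from 34.2486°S, 150.4769°E:
P1: √((-0.1402·111.32)² + (-0.5262·92.22)²) = √(243.580447 + 2354.788593) = 50.9742 km
P2: √((-0.6699·111.32)² + (0.9162·92.22)²) = √(5561.172300 + 7138.891981) = 112.6946 km
P3: √((1.1212·111.32)² + (1.0233·92.22)²) = √(15578.031350 + 8905.456447) = 156.4720 km
P4: √((1.3325·111.32)² + (-0.6189·92.22)²) = √(22002.945889 + 3257.550831) = 158.9355 km
P5: √((0.9150·111.32)² + (0.5698·92.22)²) = √(10375.011421 + 2761.182585) = 114.6132 km
P6: √((0.4943·111.32)² + (0.6823·92.22)²) = √(3027.803009 + 3959.141086) = 83.5879 km
P7: √((-0.8119·111.32)² + (-0.2057·92.22)²) = √(8168.672379 + 359.847773) = 92.3500 km
P8: √((0.9247·111.32)² + (-0.7171·92.22)²) = √(10596.150317 + 4373.304135) = 122.3497 km
P9: √((0.3565·111.32)² + (-0.6756·92.22)²) = √(1574.945260 + 3881.767482) = 73.8696 km
P10: √((0.0161·111.32)² + (0.8165·92.22)²) = √(3.212167 + 5669.733084) = 75.3190 km
P11: √((-0.5092·111.32)² + (-0.1575·92.22)²) = √(3213.092181 + 210.965458) = 58.5154 km
P12: √((0.1759·111.32)² + (-0.2110·92.22)²) = √(383.422923 + 378.630109) = 27.6053 km
P13: √((-0.6897·111.32)² + (1.4330·92.22)²) = √(5894.769765 + 17463.955520) = 152.8356 km
P14: √((0.7421·111.32)² + (0.8131·92.22)²) = √(6824.506606 + 5622.612553) = 111.5667 km
P15: √((1.1348·111.32)² + (0.9736·92.22)²) = √(15958.242106 + 8061.416617) = 154.9828 km
Threshold 21 km: none within range.

none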